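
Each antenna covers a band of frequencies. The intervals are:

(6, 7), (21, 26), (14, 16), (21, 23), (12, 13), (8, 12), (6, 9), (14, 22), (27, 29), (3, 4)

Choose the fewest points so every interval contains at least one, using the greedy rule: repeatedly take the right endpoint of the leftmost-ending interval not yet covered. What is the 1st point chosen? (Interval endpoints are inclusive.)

4

By right end: [3,4]  [6,7]  [6,9]  [8,12]  [12,13]  [14,16]  [14,22]  [21,23]  [21,26]  [27,29]
[3,4] uncovered → point at 4; [6,7] uncovered → point at 7; [8,12] uncovered → point at 12; [14,16] uncovered → point at 16; [21,23] uncovered → point at 23; [27,29] uncovered → point at 29.
Points: 4, 7, 12, 16, 23, 29 (6 total).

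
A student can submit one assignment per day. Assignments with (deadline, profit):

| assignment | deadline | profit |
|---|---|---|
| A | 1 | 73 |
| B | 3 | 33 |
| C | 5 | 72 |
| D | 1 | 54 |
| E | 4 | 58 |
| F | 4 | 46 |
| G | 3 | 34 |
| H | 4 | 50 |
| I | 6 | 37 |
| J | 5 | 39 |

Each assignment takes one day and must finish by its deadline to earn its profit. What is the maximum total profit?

Profit order: A=73 C=72 E=58 D=54 H=50 F=46 J=39 I=37 G=34 B=33
Assign: A→slot 1, C→slot 5, E→slot 4, D skipped, H→slot 3, F→slot 2, J skipped, I→slot 6, G skipped, B skipped.
Slots: [1:A] [2:F] [3:H] [4:E] [5:C] [6:I]
Profit = 73 + 46 + 50 + 58 + 72 + 37 = 336

336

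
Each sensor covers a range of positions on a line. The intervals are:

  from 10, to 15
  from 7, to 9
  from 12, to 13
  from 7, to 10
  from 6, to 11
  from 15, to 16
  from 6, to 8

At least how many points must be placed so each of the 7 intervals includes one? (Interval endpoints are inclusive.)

By right end: [6,8]  [7,9]  [7,10]  [6,11]  [12,13]  [10,15]  [15,16]
[6,8] uncovered → point at 8; [12,13] uncovered → point at 13; [15,16] uncovered → point at 16.
Points: 8, 13, 16 (3 total).

3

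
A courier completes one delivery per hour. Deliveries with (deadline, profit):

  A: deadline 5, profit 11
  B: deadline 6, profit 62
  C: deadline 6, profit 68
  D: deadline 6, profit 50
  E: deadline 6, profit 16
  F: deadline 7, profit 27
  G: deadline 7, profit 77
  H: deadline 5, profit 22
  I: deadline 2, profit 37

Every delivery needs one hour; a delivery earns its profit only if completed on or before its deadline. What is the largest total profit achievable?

Sort by profit descending; place each in the latest free slot ≤ its deadline.
Profit order: G=77 C=68 B=62 D=50 I=37 F=27 H=22 E=16 A=11
Assign: G→slot 7, C→slot 6, B→slot 5, D→slot 4, I→slot 2, F→slot 3, H→slot 1, E skipped, A skipped.
Slots: [1:H] [2:I] [3:F] [4:D] [5:B] [6:C] [7:G]
Profit = 22 + 37 + 27 + 50 + 62 + 68 + 77 = 343

343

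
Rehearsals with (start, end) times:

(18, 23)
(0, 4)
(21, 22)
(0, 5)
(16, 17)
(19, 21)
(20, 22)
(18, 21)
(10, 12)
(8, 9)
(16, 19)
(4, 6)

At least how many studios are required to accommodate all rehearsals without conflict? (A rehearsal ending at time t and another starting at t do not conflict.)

4

Count concurrent intervals with a sweep; the peak is the room count.
Events (time:±→running): 0:+→1 0:+→2 4:-→1 4:+→2 5:-→1 6:-→0 8:+→1 9:-→0 10:+→1 12:-→0 16:+→1 16:+→2 17:-→1 18:+→2 18:+→3 19:-→2 19:+→3 20:+→4 … peak 4.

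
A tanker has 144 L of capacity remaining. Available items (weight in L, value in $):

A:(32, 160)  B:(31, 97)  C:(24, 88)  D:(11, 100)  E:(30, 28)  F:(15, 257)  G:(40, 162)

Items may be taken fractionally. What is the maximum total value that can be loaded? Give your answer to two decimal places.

Greedy by value/weight ratio, highest first.
Order: F (257/15=17.13) > D (100/11=9.09) > A (160/32=5.00) > G (162/40=4.05) > C (88/24=3.67) > B (97/31=3.13) > E (28/30=0.93)
Fill: take F (15 @ 257) → take D (11 @ 100) → take A (32 @ 160) → take G (40 @ 162) → take C (24 @ 88) → take 22/31 of B → 68.84; 144/144 used.
Total value = 835.84

835.84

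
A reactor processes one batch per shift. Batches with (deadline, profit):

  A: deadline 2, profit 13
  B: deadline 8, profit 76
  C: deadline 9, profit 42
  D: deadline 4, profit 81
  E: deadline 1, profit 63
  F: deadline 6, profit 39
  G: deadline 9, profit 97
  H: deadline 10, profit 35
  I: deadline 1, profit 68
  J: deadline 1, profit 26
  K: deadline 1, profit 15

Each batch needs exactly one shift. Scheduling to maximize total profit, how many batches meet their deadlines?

Sort by profit descending; place each in the latest free slot ≤ its deadline.
Profit order: G=97 D=81 B=76 I=68 E=63 C=42 F=39 H=35 J=26 K=15 A=13
Assign: G→slot 9, D→slot 4, B→slot 8, I→slot 1, E skipped, C→slot 7, F→slot 6, H→slot 10, J skipped, K skipped, A→slot 2.
Slots: [1:I] [2:A] [4:D] [6:F] [7:C] [8:B] [9:G] [10:H]
8 of 11 scheduled.

8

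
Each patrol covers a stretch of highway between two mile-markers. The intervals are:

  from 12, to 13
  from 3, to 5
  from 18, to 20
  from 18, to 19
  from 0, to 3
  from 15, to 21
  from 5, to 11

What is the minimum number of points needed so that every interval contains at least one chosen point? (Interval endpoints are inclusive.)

Sorted: [0,3] [3,5] [5,11] [12,13] [18,19] [18,20] [15,21]
{[0,3],[3,5]} hit by 3; {[5,11]} hit by 11; {[12,13]} hit by 13; {[18,19],[18,20],[15,21]} hit by 19.
Points: 3, 11, 13, 19 (4 total).

4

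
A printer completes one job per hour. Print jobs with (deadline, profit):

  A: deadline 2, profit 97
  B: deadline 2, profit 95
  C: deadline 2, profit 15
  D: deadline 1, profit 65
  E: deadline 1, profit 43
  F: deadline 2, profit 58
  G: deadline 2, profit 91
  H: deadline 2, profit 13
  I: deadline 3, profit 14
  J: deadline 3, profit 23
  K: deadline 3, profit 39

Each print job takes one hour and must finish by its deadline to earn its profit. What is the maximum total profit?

Profit order: A=97 B=95 G=91 D=65 F=58 E=43 K=39 J=23 C=15 I=14 H=13
Assign: A→slot 2, B→slot 1, G skipped, D skipped, F skipped, E skipped, K→slot 3, J skipped, C skipped, I skipped, H skipped.
Slots: [1:B] [2:A] [3:K]
Profit = 95 + 97 + 39 = 231

231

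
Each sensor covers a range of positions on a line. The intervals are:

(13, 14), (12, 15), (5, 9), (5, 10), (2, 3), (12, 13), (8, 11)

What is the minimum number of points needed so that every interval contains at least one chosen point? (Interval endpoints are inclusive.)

3

By right end: [2,3]  [5,9]  [5,10]  [8,11]  [12,13]  [13,14]  [12,15]
[2,3] uncovered → point at 3; [5,9] uncovered → point at 9; [12,13] uncovered → point at 13.
Points: 3, 9, 13 (3 total).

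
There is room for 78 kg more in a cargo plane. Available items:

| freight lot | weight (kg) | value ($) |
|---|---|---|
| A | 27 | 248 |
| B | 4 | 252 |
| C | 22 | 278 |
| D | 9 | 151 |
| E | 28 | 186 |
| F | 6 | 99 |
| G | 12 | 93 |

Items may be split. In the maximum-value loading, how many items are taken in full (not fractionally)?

Order: B (252/4=63.00) > D (151/9=16.78) > F (99/6=16.50) > C (278/22=12.64) > A (248/27=9.19) > G (93/12=7.75) > E (186/28=6.64)
Fill: take B (4 @ 252) → take D (9 @ 151) → take F (6 @ 99) → take C (22 @ 278) → take A (27 @ 248) → take 10/12 of G → 77.50; 78/78 used.
5 item(s) taken whole; one partial (take 10/12 of G).

5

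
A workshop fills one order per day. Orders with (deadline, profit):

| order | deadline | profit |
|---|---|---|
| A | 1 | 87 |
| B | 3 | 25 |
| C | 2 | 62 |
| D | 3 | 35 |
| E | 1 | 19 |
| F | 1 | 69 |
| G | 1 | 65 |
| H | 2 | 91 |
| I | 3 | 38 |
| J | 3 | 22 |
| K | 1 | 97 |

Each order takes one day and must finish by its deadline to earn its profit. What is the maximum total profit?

By profit: K(d1,97), H(d2,91), A(d1,87), F(d1,69), G(d1,65), C(d2,62), I(d3,38), D(d3,35), B(d3,25), J(d3,22), E(d1,19)
K→slot 1; H→slot 2; A skipped; F skipped; G skipped; C skipped; I→slot 3; D skipped; B skipped; J skipped; E skipped.
Profit = 97 + 91 + 38 = 226

226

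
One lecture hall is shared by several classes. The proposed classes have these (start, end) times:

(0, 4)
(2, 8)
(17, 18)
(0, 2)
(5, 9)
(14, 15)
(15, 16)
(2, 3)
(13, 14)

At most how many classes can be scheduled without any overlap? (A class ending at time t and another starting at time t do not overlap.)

Sorted by end: (0,2)  (2,3)  (0,4)  (2,8)  (5,9)  (13,14)  (14,15)  (15,16)  (17,18)
take (0,2); take (2,3); skip (2,8); take (5,9); take (13,14); take (14,15); take (15,16); take (17,18).
Selected 7 classes.

7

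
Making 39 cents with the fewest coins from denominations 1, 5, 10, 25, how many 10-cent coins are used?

Greedy: take as many of the largest coin as possible, then repeat with the remainder.
39 − 1×25→14 − 1×10→4 − 4×1→0
Count of 10: 1

1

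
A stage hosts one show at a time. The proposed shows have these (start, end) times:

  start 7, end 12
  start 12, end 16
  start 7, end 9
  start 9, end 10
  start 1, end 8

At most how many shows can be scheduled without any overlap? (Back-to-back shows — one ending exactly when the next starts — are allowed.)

Sort by end time and greedily take each interval whose start is ≥ the last chosen end.
By end time: (1,8), (7,9), (9,10), (7,12), (12,16).
Pick (1,8); next start ≥ 8 → (9,10); next start ≥ 10 → (12,16).
Selected 3 shows.

3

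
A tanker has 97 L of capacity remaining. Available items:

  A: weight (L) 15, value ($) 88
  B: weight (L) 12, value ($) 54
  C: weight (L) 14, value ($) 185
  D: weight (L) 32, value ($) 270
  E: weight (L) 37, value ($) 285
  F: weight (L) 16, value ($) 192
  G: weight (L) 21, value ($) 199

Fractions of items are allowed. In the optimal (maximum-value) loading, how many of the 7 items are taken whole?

4

Order: C (185/14=13.21) > F (192/16=12.00) > G (199/21=9.48) > D (270/32=8.44) > E (285/37=7.70) > A (88/15=5.87) > B (54/12=4.50)
Fill: take C (14 @ 185) → take F (16 @ 192) → take G (21 @ 199) → take D (32 @ 270) → take 14/37 of E → 107.84; 97/97 used.
4 item(s) taken whole; one partial (take 14/37 of E).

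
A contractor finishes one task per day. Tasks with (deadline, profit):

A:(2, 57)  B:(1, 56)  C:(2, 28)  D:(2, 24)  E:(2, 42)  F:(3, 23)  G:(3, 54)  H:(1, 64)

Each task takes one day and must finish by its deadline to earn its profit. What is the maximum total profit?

Take jobs in profit order; each goes to the latest open slot no later than its deadline.
Profit order: H=64 A=57 B=56 G=54 E=42 C=28 D=24 F=23
Assign: H→slot 1, A→slot 2, B skipped, G→slot 3, E skipped, C skipped, D skipped, F skipped.
Slots: [1:H] [2:A] [3:G]
Profit = 64 + 57 + 54 = 175

175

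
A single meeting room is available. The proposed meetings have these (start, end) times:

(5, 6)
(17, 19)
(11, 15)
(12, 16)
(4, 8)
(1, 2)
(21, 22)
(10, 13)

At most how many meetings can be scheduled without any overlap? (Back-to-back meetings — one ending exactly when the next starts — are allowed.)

5

Sorted by end: (1,2)  (5,6)  (4,8)  (10,13)  (11,15)  (12,16)  (17,19)  (21,22)
take (1,2); take (5,6); skip (4,8); take (10,13); skip (11,15); skip (12,16); take (17,19); take (21,22).
Selected 5 meetings.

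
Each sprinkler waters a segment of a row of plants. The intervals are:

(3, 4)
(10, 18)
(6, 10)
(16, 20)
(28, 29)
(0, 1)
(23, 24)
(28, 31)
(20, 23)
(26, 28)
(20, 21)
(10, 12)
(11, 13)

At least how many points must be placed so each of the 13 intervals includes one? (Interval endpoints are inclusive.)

7

Sorted: [0,1] [3,4] [6,10] [10,12] [11,13] [10,18] [16,20] [20,21] [20,23] [23,24] [26,28] [28,29] [28,31]
{[0,1]} hit by 1; {[3,4]} hit by 4; {[6,10],[10,12]} hit by 10; {[11,13],[10,18]} hit by 13; {[16,20],[20,21],[20,23]} hit by 20; {[23,24]} hit by 24; {[26,28],[28,29],[28,31]} hit by 28.
Points: 1, 4, 10, 13, 20, 24, 28 (7 total).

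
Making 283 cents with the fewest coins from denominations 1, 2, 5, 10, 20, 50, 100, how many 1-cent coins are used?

1

283 − 2×100→83 − 1×50→33 − 1×20→13 − 1×10→3 − 1×2→1 − 1×1→0
Count of 1: 1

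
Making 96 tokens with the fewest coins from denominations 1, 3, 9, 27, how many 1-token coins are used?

0

Use the largest denomination that fits, subtract, and repeat.
96 − 3×27→15 − 1×9→6 − 2×3→0
Count of 1: 0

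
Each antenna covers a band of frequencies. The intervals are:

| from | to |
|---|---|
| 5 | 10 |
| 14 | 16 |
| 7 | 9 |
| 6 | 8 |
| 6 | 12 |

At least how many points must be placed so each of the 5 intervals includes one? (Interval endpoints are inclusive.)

Sorted: [6,8] [7,9] [5,10] [6,12] [14,16]
{[6,8],[7,9],[5,10],[6,12]} hit by 8; {[14,16]} hit by 16.
Points: 8, 16 (2 total).

2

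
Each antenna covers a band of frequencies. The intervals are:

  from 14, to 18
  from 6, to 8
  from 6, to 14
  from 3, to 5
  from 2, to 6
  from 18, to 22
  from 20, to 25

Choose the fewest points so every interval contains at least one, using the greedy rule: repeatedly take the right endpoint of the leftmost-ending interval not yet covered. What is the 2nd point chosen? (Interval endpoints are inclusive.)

8

By right end: [3,5]  [2,6]  [6,8]  [6,14]  [14,18]  [18,22]  [20,25]
[3,5] uncovered → point at 5; [6,8] uncovered → point at 8; [14,18] uncovered → point at 18; [20,25] uncovered → point at 25.
Points: 5, 8, 18, 25 (4 total).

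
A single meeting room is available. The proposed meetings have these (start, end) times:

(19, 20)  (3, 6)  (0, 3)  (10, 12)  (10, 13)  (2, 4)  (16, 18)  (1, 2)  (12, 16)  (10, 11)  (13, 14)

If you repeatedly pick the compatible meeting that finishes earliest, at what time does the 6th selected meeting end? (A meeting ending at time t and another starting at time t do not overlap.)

Greedy by earliest finish: after sorting by end time, pick each interval compatible with the last pick.
Sorted by end: (1,2)  (0,3)  (2,4)  (3,6)  (10,11)  (10,12)  (10,13)  (13,14)  (12,16)  (16,18)  (19,20)
take (1,2); take (2,4); take (10,11); take (13,14); take (16,18); take (19,20).
Selected: (1,2) (2,4) (10,11) (13,14) (16,18) (19,20)

20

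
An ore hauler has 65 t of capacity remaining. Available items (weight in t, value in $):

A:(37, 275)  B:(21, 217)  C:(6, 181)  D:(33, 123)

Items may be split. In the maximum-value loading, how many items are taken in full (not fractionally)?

Ratios (sorted): C 30.17, B 10.33, A 7.43, D 3.73
take C (6 @ 181); take B (21 @ 217); take A (37 @ 275); take 1/33 of D → 3.73. Capacity used 65/65.
3 item(s) taken whole; one partial (take 1/33 of D).

3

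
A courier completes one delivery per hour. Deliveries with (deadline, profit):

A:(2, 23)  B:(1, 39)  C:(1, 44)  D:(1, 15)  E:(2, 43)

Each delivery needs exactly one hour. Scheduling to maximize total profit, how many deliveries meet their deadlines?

2

Take jobs in profit order; each goes to the latest open slot no later than its deadline.
By profit: C(d1,44), E(d2,43), B(d1,39), A(d2,23), D(d1,15)
C→slot 1; E→slot 2; B skipped; A skipped; D skipped.
2 of 5 scheduled.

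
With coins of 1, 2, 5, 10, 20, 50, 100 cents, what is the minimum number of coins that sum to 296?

Greedy: take as many of the largest coin as possible, then repeat with the remainder.
296 − 2×100→96 − 1×50→46 − 2×20→6 − 1×5→1 − 1×1→0
Total coins = 2 + 1 + 2 + 1 + 1 = 7

7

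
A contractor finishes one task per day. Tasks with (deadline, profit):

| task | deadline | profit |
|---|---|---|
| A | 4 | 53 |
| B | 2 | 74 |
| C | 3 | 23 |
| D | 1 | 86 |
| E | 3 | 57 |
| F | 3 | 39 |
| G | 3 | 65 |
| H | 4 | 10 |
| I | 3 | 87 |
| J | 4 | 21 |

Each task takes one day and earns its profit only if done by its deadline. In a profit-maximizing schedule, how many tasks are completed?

Sort by profit descending; place each in the latest free slot ≤ its deadline.
Profit order: I=87 D=86 B=74 G=65 E=57 A=53 F=39 C=23 J=21 H=10
Assign: I→slot 3, D→slot 1, B→slot 2, G skipped, E skipped, A→slot 4, F skipped, C skipped, J skipped, H skipped.
Slots: [1:D] [2:B] [3:I] [4:A]
4 of 10 scheduled.

4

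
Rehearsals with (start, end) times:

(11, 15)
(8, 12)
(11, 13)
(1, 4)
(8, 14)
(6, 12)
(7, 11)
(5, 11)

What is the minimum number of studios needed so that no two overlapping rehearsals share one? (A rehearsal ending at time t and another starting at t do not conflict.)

5

Count concurrent intervals with a sweep; the peak is the room count.
Events (time:±→running): 1:+→1 4:-→0 5:+→1 6:+→2 7:+→3 8:+→4 8:+→5 … peak 5.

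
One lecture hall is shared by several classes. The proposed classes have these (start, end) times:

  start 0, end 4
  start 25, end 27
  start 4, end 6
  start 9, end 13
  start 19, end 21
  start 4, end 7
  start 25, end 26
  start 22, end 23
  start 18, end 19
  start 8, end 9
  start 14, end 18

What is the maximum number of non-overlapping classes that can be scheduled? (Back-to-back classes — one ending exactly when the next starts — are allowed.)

By end time: (0,4), (4,6), (4,7), (8,9), (9,13), (14,18), (18,19), (19,21), (22,23), (25,26), (25,27).
Pick (0,4); next start ≥ 4 → (4,6); next start ≥ 6 → (8,9); next start ≥ 9 → (9,13); next start ≥ 13 → (14,18); next start ≥ 18 → (18,19); next start ≥ 19 → (19,21); next start ≥ 21 → (22,23); next start ≥ 23 → (25,26).
Selected 9 classes.

9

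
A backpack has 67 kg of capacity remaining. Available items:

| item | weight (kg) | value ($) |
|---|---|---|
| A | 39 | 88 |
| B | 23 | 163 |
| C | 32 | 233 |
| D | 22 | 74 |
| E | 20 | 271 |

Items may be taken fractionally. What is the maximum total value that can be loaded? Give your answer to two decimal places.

Sort by value per unit weight and fill in that order.
Ratios (sorted): E 13.55, C 7.28, B 7.09, D 3.36, A 2.26
take E (20 @ 271); take C (32 @ 233); take 15/23 of B → 106.30. Capacity used 67/67.
Total value = 610.30

610.30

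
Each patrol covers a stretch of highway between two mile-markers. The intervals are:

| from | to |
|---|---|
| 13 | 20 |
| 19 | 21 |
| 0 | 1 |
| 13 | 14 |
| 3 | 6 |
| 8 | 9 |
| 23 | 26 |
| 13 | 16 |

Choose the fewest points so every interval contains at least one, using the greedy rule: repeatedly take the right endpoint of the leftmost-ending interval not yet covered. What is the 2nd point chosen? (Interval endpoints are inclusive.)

Sort by right endpoint; whenever an interval is uncovered, place a point at its right end.
Sorted: [0,1] [3,6] [8,9] [13,14] [13,16] [13,20] [19,21] [23,26]
{[0,1]} hit by 1; {[3,6]} hit by 6; {[8,9]} hit by 9; {[13,14],[13,16],[13,20]} hit by 14; {[19,21]} hit by 21; {[23,26]} hit by 26.
Points: 1, 6, 9, 14, 21, 26 (6 total).

6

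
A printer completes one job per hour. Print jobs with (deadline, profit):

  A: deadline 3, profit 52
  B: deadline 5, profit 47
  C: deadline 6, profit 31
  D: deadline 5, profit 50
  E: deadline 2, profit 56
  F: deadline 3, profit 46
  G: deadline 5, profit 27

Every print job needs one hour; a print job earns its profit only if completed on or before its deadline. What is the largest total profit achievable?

Sort by profit descending; place each in the latest free slot ≤ its deadline.
By profit: E(d2,56), A(d3,52), D(d5,50), B(d5,47), F(d3,46), C(d6,31), G(d5,27)
E→slot 2; A→slot 3; D→slot 5; B→slot 4; F→slot 1; C→slot 6; G skipped.
Profit = 46 + 56 + 52 + 47 + 50 + 31 = 282

282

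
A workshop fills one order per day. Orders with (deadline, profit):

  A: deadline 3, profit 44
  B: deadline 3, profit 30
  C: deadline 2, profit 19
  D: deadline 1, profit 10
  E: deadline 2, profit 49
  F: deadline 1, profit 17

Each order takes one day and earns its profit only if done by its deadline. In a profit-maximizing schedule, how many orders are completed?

Take jobs in profit order; each goes to the latest open slot no later than its deadline.
By profit: E(d2,49), A(d3,44), B(d3,30), C(d2,19), F(d1,17), D(d1,10)
E→slot 2; A→slot 3; B→slot 1; C skipped; F skipped; D skipped.
3 of 6 scheduled.

3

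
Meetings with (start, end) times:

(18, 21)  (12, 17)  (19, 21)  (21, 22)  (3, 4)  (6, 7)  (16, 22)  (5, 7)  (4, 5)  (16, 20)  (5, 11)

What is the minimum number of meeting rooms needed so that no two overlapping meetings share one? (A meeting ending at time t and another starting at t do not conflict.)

starts: [3, 4, 5, 5, 6, 12, 16, 16, 18, 19, 21]
ends:   [4, 5, 7, 7, 11, 17, 20, 21, 21, 22, 22]
s3→1 e4→0 s4→1 e5→0 s5→1 s5→2 s6→3 e7→2 e7→1 e11→0 s12→1 s16→2 s16→3 e17→2 s18→3 s19→4  — peak 4.

4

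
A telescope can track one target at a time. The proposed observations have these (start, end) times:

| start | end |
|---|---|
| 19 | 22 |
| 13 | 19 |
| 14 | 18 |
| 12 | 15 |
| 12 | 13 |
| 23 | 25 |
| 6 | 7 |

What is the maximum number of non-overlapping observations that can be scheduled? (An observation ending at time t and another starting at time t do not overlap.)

5

Sort by end time and greedily take each interval whose start is ≥ the last chosen end.
Sorted by end: (6,7)  (12,13)  (12,15)  (14,18)  (13,19)  (19,22)  (23,25)
take (6,7); take (12,13); take (14,18); skip (13,19); take (19,22); take (23,25).
Selected 5 observations.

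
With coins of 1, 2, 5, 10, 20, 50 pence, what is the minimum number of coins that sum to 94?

94 = 1×50 + 2×20 + 2×2
Total coins = 1 + 2 + 2 = 5

5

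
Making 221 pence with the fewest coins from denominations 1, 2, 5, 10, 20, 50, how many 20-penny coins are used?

221 − 4×50→21 − 1×20→1 − 1×1→0
Count of 20: 1

1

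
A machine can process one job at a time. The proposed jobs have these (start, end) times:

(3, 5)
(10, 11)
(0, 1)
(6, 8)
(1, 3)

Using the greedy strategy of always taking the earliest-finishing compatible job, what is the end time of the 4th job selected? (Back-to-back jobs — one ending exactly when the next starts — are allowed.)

8

Sort by end time and greedily take each interval whose start is ≥ the last chosen end.
By end time: (0,1), (1,3), (3,5), (6,8), (10,11).
Pick (0,1); next start ≥ 1 → (1,3); next start ≥ 3 → (3,5); next start ≥ 5 → (6,8); next start ≥ 8 → (10,11).
Selected: (0,1) (1,3) (3,5) (6,8) (10,11)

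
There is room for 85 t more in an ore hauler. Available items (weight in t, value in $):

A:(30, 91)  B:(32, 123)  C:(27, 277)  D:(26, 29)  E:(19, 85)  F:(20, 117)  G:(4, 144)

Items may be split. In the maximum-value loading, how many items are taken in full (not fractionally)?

Ratios (sorted): G 36.00, C 10.26, F 5.85, E 4.47, B 3.84, A 3.03, D 1.12
take G (4 @ 144); take C (27 @ 277); take F (20 @ 117); take E (19 @ 85); take 15/32 of B → 57.66. Capacity used 85/85.
4 item(s) taken whole; one partial (take 15/32 of B).

4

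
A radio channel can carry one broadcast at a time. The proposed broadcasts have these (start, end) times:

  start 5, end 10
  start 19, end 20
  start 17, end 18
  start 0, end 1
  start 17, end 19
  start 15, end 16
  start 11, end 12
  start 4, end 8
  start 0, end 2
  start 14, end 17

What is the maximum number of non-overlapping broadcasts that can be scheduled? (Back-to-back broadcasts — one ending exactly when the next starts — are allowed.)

Sort by end time and greedily take each interval whose start is ≥ the last chosen end.
By end time: (0,1), (0,2), (4,8), (5,10), (11,12), (15,16), (14,17), (17,18), (17,19), (19,20).
Pick (0,1); next start ≥ 1 → (4,8); next start ≥ 8 → (11,12); next start ≥ 12 → (15,16); next start ≥ 16 → (17,18); next start ≥ 18 → (19,20).
Selected 6 broadcasts.

6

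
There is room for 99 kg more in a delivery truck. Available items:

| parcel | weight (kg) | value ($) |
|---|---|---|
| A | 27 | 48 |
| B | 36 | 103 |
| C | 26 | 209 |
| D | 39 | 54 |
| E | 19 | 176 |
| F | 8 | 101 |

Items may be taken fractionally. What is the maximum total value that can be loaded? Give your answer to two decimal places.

Greedy by value/weight ratio, highest first.
Order: F (101/8=12.62) > E (176/19=9.26) > C (209/26=8.04) > B (103/36=2.86) > A (48/27=1.78) > D (54/39=1.38)
Fill: take F (8 @ 101) → take E (19 @ 176) → take C (26 @ 209) → take B (36 @ 103) → take 10/27 of A → 17.78; 99/99 used.
Total value = 606.78

606.78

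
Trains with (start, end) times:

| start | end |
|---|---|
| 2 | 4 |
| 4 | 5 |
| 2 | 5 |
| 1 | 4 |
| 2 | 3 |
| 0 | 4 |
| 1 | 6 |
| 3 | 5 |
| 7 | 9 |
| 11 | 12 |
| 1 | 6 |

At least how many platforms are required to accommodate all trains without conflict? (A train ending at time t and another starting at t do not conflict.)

starts: [0, 1, 1, 1, 2, 2, 2, 3, 4, 7, 11]
ends:   [3, 4, 4, 4, 5, 5, 5, 6, 6, 9, 12]
s0→1 s1→2 s1→3 s1→4 s2→5 s2→6 s2→7  — peak 7.

7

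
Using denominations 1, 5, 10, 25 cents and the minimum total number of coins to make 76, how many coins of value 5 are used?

0

76 − 3×25→1 − 1×1→0
Count of 5: 0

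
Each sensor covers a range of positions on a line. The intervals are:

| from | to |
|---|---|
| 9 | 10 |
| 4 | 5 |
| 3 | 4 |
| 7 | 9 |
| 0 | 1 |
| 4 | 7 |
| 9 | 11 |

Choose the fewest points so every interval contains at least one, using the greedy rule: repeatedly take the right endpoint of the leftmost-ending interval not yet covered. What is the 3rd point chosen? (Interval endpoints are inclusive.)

9

Process intervals by earliest right end; each time one isn't hit yet, stab at its right endpoint.
Sorted: [0,1] [3,4] [4,5] [4,7] [7,9] [9,10] [9,11]
{[0,1]} hit by 1; {[3,4],[4,5],[4,7]} hit by 4; {[7,9],[9,10],[9,11]} hit by 9.
Points: 1, 4, 9 (3 total).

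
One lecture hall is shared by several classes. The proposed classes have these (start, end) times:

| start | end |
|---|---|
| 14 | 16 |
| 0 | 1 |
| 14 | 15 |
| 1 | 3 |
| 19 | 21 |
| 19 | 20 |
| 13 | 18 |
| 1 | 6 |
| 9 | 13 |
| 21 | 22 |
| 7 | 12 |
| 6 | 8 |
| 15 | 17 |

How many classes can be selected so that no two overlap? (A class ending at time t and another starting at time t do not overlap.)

Order by finish time; keep every interval that doesn't clash with the previous kept one.
By end time: (0,1), (1,3), (1,6), (6,8), (7,12), (9,13), (14,15), (14,16), (15,17), (13,18), (19,20), (19,21), (21,22).
Pick (0,1); next start ≥ 1 → (1,3); next start ≥ 3 → (6,8); next start ≥ 8 → (9,13); next start ≥ 13 → (14,15); next start ≥ 15 → (15,17); next start ≥ 17 → (19,20); next start ≥ 20 → (21,22).
Selected 8 classes.

8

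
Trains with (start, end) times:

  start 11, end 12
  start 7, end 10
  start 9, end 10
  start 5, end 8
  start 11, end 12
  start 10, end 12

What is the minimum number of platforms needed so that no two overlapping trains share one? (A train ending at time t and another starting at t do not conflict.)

3

starts: [5, 7, 9, 10, 11, 11]
ends:   [8, 10, 10, 12, 12, 12]
s5→1 s7→2 e8→1 s9→2 e10→1 e10→0 s10→1 s11→2 s11→3  — peak 3.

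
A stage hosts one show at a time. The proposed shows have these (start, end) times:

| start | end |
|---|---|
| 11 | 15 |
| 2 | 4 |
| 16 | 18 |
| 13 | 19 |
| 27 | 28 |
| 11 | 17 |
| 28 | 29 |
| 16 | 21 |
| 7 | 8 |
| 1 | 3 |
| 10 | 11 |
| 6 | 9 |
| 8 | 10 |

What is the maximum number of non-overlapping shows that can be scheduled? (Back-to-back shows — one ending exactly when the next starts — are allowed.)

Sort by end time and greedily take each interval whose start is ≥ the last chosen end.
Sorted by end: (1,3)  (2,4)  (7,8)  (6,9)  (8,10)  (10,11)  (11,15)  (11,17)  (16,18)  (13,19)  (16,21)  (27,28)  (28,29)
take (1,3); take (7,8); take (8,10); take (10,11); take (11,15); take (16,18); take (27,28); take (28,29).
Selected 8 shows.

8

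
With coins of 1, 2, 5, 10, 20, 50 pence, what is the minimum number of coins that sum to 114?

Greedy: take as many of the largest coin as possible, then repeat with the remainder.
114 − 2×50→14 − 1×10→4 − 2×2→0
Total coins = 2 + 1 + 2 = 5

5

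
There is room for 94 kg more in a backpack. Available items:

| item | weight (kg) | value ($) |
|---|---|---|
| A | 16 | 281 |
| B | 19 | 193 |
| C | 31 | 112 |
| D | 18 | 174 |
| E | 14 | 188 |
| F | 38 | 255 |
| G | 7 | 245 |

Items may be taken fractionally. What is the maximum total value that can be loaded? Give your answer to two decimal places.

1215.21

Order: G (245/7=35.00) > A (281/16=17.56) > E (188/14=13.43) > B (193/19=10.16) > D (174/18=9.67) > F (255/38=6.71) > C (112/31=3.61)
Fill: take G (7 @ 245) → take A (16 @ 281) → take E (14 @ 188) → take B (19 @ 193) → take D (18 @ 174) → take 20/38 of F → 134.21; 94/94 used.
Total value = 1215.21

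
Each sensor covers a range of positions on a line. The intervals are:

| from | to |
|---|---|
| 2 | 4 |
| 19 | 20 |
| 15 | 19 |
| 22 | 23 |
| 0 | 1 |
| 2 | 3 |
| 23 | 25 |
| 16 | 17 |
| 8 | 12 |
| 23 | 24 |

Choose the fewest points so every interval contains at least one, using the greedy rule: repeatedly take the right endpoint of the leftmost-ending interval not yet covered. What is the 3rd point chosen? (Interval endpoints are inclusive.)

12

Sorted: [0,1] [2,3] [2,4] [8,12] [16,17] [15,19] [19,20] [22,23] [23,24] [23,25]
{[0,1]} hit by 1; {[2,3],[2,4]} hit by 3; {[8,12]} hit by 12; {[16,17],[15,19]} hit by 17; {[19,20]} hit by 20; {[22,23],[23,24],[23,25]} hit by 23.
Points: 1, 3, 12, 17, 20, 23 (6 total).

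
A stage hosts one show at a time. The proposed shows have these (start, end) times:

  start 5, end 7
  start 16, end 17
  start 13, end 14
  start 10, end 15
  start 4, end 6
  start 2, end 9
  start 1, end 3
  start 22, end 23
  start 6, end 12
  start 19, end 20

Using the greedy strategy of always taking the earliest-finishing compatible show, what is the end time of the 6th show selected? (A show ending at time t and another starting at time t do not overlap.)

Greedy by earliest finish: after sorting by end time, pick each interval compatible with the last pick.
By end time: (1,3), (4,6), (5,7), (2,9), (6,12), (13,14), (10,15), (16,17), (19,20), (22,23).
Pick (1,3); next start ≥ 3 → (4,6); next start ≥ 6 → (6,12); next start ≥ 12 → (13,14); next start ≥ 14 → (16,17); next start ≥ 17 → (19,20); next start ≥ 20 → (22,23).
Selected: (1,3) (4,6) (6,12) (13,14) (16,17) (19,20) (22,23)

20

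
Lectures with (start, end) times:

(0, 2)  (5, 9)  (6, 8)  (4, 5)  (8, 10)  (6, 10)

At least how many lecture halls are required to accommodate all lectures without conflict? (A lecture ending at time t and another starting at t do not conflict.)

3

starts: [0, 4, 5, 6, 6, 8]
ends:   [2, 5, 8, 9, 10, 10]
s0→1 e2→0 s4→1 e5→0 s5→1 s6→2 s6→3  — peak 3.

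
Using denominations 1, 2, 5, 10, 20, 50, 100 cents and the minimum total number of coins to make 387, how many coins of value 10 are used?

Greedy: take as many of the largest coin as possible, then repeat with the remainder.
387 = 3×100 + 1×50 + 1×20 + 1×10 + 1×5 + 1×2
Count of 10: 1

1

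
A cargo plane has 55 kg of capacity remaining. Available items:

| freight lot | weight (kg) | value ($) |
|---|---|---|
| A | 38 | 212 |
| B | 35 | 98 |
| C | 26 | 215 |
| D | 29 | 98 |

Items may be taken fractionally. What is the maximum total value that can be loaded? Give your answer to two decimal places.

Greedy by value/weight ratio, highest first.
Order: C (215/26=8.27) > A (212/38=5.58) > D (98/29=3.38) > B (98/35=2.80)
Fill: take C (26 @ 215) → take 29/38 of A → 161.79; 55/55 used.
Total value = 376.79

376.79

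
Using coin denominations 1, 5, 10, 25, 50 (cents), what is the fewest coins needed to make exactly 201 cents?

201 = 4×50 + 1×1
Total coins = 4 + 1 = 5

5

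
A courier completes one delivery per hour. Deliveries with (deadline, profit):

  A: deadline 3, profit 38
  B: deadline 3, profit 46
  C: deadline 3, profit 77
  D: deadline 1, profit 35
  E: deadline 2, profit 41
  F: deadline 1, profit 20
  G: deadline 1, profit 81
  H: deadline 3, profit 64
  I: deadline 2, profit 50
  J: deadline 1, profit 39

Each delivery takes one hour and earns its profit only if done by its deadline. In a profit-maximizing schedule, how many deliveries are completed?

3

Profit order: G=81 C=77 H=64 I=50 B=46 E=41 J=39 A=38 D=35 F=20
Assign: G→slot 1, C→slot 3, H→slot 2, I skipped, B skipped, E skipped, J skipped, A skipped, D skipped, F skipped.
Slots: [1:G] [2:H] [3:C]
3 of 10 scheduled.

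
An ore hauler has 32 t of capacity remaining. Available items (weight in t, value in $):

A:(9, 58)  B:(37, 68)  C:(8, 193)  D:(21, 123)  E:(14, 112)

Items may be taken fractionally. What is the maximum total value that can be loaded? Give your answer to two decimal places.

Greedy by value/weight ratio, highest first.
Order: C (193/8=24.12) > E (112/14=8.00) > A (58/9=6.44) > D (123/21=5.86) > B (68/37=1.84)
Fill: take C (8 @ 193) → take E (14 @ 112) → take A (9 @ 58) → take 1/21 of D → 5.86; 32/32 used.
Total value = 368.86

368.86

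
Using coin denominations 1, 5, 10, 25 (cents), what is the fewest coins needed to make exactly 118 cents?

118 − 4×25→18 − 1×10→8 − 1×5→3 − 3×1→0
Total coins = 4 + 1 + 1 + 3 = 9

9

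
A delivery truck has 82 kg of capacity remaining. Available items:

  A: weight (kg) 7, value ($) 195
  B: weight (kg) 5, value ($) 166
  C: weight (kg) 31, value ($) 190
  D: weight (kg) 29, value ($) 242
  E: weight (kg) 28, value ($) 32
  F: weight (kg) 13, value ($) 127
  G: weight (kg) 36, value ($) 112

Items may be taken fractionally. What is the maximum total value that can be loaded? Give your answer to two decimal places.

Sort by value per unit weight and fill in that order.
Ratios (sorted): B 33.20, A 27.86, F 9.77, D 8.34, C 6.13, G 3.11, E 1.14
take B (5 @ 166); take A (7 @ 195); take F (13 @ 127); take D (29 @ 242); take 28/31 of C → 171.61. Capacity used 82/82.
Total value = 901.61

901.61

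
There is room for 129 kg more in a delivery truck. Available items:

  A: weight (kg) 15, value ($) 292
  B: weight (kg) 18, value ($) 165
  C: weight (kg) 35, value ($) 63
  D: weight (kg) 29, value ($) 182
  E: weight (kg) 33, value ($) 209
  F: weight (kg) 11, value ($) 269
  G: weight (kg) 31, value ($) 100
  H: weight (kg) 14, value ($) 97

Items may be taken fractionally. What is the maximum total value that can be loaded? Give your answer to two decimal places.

Sort by value per unit weight and fill in that order.
Ratios (sorted): F 24.45, A 19.47, B 9.17, H 6.93, E 6.33, D 6.28, G 3.23, C 1.80
take F (11 @ 269); take A (15 @ 292); take B (18 @ 165); take H (14 @ 97); take E (33 @ 209); take D (29 @ 182); take 9/31 of G → 29.03. Capacity used 129/129.
Total value = 1243.03

1243.03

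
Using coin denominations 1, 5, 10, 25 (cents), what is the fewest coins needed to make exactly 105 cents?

5

105 − 4×25→5 − 1×5→0
Total coins = 4 + 1 = 5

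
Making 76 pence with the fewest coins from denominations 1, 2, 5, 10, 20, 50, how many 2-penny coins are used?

Use the largest denomination that fits, subtract, and repeat.
76 − 1×50→26 − 1×20→6 − 1×5→1 − 1×1→0
Count of 2: 0

0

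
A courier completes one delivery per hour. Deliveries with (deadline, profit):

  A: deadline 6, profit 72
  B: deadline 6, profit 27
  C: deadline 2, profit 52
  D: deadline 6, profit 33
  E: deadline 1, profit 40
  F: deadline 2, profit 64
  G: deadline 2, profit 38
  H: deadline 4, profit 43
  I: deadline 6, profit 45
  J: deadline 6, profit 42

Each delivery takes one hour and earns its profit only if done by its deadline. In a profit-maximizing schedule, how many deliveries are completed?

6

Take jobs in profit order; each goes to the latest open slot no later than its deadline.
By profit: A(d6,72), F(d2,64), C(d2,52), I(d6,45), H(d4,43), J(d6,42), E(d1,40), G(d2,38), D(d6,33), B(d6,27)
A→slot 6; F→slot 2; C→slot 1; I→slot 5; H→slot 4; J→slot 3; E skipped; G skipped; D skipped; B skipped.
6 of 10 scheduled.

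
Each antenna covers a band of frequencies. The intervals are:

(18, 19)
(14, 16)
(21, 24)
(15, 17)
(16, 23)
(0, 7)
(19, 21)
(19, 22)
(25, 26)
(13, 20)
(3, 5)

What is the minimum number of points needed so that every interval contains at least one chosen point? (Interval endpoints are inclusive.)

Sort by right endpoint; whenever an interval is uncovered, place a point at its right end.
By right end: [3,5]  [0,7]  [14,16]  [15,17]  [18,19]  [13,20]  [19,21]  [19,22]  [16,23]  [21,24]  [25,26]
[3,5] uncovered → point at 5; [14,16] uncovered → point at 16; [18,19] uncovered → point at 19; [21,24] uncovered → point at 24; [25,26] uncovered → point at 26.
Points: 5, 16, 19, 24, 26 (5 total).

5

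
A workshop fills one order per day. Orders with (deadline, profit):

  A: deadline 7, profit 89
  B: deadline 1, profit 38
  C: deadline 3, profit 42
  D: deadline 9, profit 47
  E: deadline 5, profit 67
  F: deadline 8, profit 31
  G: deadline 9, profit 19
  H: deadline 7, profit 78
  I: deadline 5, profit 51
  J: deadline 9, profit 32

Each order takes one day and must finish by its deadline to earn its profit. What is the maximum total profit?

Sort by profit descending; place each in the latest free slot ≤ its deadline.
Profit order: A=89 H=78 E=67 I=51 D=47 C=42 B=38 J=32 F=31 G=19
Assign: A→slot 7, H→slot 6, E→slot 5, I→slot 4, D→slot 9, C→slot 3, B→slot 1, J→slot 8, F→slot 2, G skipped.
Slots: [1:B] [2:F] [3:C] [4:I] [5:E] [6:H] [7:A] [8:J] [9:D]
Profit = 38 + 31 + 42 + 51 + 67 + 78 + 89 + 32 + 47 = 475

475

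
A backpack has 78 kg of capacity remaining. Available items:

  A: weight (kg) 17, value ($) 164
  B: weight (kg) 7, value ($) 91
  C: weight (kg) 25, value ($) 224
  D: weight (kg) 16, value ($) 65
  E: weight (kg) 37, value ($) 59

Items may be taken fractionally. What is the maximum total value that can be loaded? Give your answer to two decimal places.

Greedy by value/weight ratio, highest first.
Order: B (91/7=13.00) > A (164/17=9.65) > C (224/25=8.96) > D (65/16=4.06) > E (59/37=1.59)
Fill: take B (7 @ 91) → take A (17 @ 164) → take C (25 @ 224) → take D (16 @ 65) → take 13/37 of E → 20.73; 78/78 used.
Total value = 564.73

564.73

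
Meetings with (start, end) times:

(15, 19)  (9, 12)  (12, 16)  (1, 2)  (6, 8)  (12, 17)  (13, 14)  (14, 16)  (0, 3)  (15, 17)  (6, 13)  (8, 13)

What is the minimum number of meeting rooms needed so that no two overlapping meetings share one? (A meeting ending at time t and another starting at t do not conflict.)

5

Count concurrent intervals with a sweep; the peak is the room count.
starts: [0, 1, 6, 6, 8, 9, 12, 12, 13, 14, 15, 15]
ends:   [2, 3, 8, 12, 13, 13, 14, 16, 16, 17, 17, 19]
s0→1 s1→2 e2→1 e3→0 s6→1 s6→2 e8→1 s8→2 s9→3 e12→2 s12→3 s12→4 e13→3 e13→2 s13→3 e14→2 s14→3 s15→4 s15→5  — peak 5.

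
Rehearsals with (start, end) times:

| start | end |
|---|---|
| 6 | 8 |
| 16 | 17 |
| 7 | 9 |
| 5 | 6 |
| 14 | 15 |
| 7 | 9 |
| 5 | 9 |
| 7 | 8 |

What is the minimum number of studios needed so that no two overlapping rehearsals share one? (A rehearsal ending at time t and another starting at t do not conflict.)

5

starts: [5, 5, 6, 7, 7, 7, 14, 16]
ends:   [6, 8, 8, 9, 9, 9, 15, 17]
s5→1 s5→2 e6→1 s6→2 s7→3 s7→4 s7→5  — peak 5.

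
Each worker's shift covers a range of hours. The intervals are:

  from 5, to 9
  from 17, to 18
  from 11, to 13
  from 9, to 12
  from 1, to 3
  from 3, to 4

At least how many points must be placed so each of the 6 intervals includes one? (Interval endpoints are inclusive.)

4

By right end: [1,3]  [3,4]  [5,9]  [9,12]  [11,13]  [17,18]
[1,3] uncovered → point at 3; [5,9] uncovered → point at 9; [11,13] uncovered → point at 13; [17,18] uncovered → point at 18.
Points: 3, 9, 13, 18 (4 total).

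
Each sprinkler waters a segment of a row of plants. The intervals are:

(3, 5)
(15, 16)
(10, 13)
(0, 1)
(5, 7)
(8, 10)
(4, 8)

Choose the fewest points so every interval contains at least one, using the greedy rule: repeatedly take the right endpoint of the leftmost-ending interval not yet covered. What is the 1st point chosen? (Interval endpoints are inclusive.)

Sort by right endpoint; whenever an interval is uncovered, place a point at its right end.
Sorted: [0,1] [3,5] [5,7] [4,8] [8,10] [10,13] [15,16]
{[0,1]} hit by 1; {[3,5],[5,7],[4,8]} hit by 5; {[8,10],[10,13]} hit by 10; {[15,16]} hit by 16.
Points: 1, 5, 10, 16 (4 total).

1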